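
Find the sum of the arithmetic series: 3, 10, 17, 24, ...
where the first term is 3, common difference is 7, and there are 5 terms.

Sₙ = n/2 × (first + last)
Last term = a + (n-1)d = 3 + (5-1)×7 = 31
S_5 = 5/2 × (3 + 31)
S_5 = 5/2 × 34 = 85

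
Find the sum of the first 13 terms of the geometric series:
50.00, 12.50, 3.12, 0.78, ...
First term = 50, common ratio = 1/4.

Sₙ = a(1 - rⁿ) / (1 - r)
S_13 = 50(1 - (1/4)^13) / (1 - (1/4))
S_13 = 50(1 - (1/67108864)) / (3/4)
S_13 = 559240525/8388608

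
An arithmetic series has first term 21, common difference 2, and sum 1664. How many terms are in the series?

Using S = n/2 × [2a + (n-1)d]
1664 = n/2 × [2(21) + (n-1)(2)]
1664 = n/2 × [42 + 2n - 2]
3328 = n × [40 + 2n]
2n² + (40)n - 3328 = 0
Discriminant: Δ = (40)² - 4(2)(-3328) = 1600 + 26624 = 28224
√Δ = 168
n = [-(40) + √Δ] / (2·2) = (-40 + 168) / 4 = 128 / 4 = 32
(The negative root is discarded since n must be a positive integer.)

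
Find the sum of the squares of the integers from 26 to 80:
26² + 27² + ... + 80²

Use ∑_{k=1}^{n} k² = n(n+1)(2n+1)/6, then subtract the first 25 terms.
∑_{k=1}^{80} k² = 80×81×161/6 = 173880
∑_{k=1}^{25} k² = 25×26×51/6 = 5525
∑_{k=26}^{80} k² = 173880 - 5525 = 168355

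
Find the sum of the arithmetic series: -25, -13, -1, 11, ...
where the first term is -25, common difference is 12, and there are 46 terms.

Sₙ = n/2 × (first + last)
Last term = a + (n-1)d = -25 + (46-1)×12 = 515
S_46 = 46/2 × (-25 + 515)
S_46 = 46/2 × 490 = 11270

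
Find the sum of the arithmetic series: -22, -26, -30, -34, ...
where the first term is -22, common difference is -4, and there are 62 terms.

Sₙ = n/2 × (first + last)
Last term = a + (n-1)d = -22 + (62-1)×(-4) = -266
S_62 = 62/2 × (-22 + (-266))
S_62 = 62/2 × (-288) = -8928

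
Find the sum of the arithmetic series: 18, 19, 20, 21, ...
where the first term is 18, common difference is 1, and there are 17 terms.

Sₙ = n/2 × (first + last)
Last term = a + (n-1)d = 18 + (17-1)×1 = 34
S_17 = 17/2 × (18 + 34)
S_17 = 17/2 × 52 = 442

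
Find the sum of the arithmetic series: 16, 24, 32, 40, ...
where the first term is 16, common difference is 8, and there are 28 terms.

Sₙ = n/2 × (first + last)
Last term = a + (n-1)d = 16 + (28-1)×8 = 232
S_28 = 28/2 × (16 + 232)
S_28 = 28/2 × 248 = 3472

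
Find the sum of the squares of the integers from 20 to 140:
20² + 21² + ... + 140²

Use ∑_{k=1}^{n} k² = n(n+1)(2n+1)/6, then subtract the first 19 terms.
∑_{k=1}^{140} k² = 140×141×281/6 = 924490
∑_{k=1}^{19} k² = 19×20×39/6 = 2470
∑_{k=20}^{140} k² = 924490 - 2470 = 922020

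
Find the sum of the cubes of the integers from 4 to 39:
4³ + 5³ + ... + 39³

Use ∑_{k=1}^{n} k³ = [n(n+1)/2]², then subtract the first 3 terms.
∑_{k=1}^{39} k³ = [39×40/2]² = 780² = 608400
∑_{k=1}^{3} k³ = [3×4/2]² = 6² = 36
∑_{k=4}^{39} k³ = 608400 - 36 = 608364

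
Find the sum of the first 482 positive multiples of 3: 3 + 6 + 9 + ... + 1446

Factor out 3: = 3(1 + 2 + ... + 482) = 3 × n(n+1)/2
= 3 × 482×483/2
= 3 × 116403
= 349209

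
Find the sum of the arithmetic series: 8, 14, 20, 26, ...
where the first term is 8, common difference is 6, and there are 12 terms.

Sₙ = n/2 × (first + last)
Last term = a + (n-1)d = 8 + (12-1)×6 = 74
S_12 = 12/2 × (8 + 74)
S_12 = 12/2 × 82 = 492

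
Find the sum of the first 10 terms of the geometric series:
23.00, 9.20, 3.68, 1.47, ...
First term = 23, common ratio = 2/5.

Sₙ = a(1 - rⁿ) / (1 - r)
S_10 = 23(1 - (2/5)^10) / (1 - (2/5))
S_10 = 23(1 - (1024/9765625)) / (3/5)
S_10 = 74861941/1953125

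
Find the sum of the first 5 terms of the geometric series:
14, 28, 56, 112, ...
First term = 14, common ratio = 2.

Sₙ = a(1 - rⁿ) / (1 - r)
S_5 = 14(1 - 2^5) / (1 - 2)
S_5 = 14(1 - 32) / (-1)
S_5 = 434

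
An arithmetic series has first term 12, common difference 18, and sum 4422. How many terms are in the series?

Using S = n/2 × [2a + (n-1)d]
4422 = n/2 × [2(12) + (n-1)(18)]
4422 = n/2 × [24 + 18n - 18]
8844 = n × [6 + 18n]
18n² + (6)n - 8844 = 0
Discriminant: Δ = (6)² - 4(18)(-8844) = 36 + 636768 = 636804
√Δ = 798
n = [-(6) + √Δ] / (2·18) = (-6 + 798) / 36 = 792 / 36 = 22
(The negative root is discarded since n must be a positive integer.)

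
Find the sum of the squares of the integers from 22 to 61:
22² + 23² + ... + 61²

Use ∑_{k=1}^{n} k² = n(n+1)(2n+1)/6, then subtract the first 21 terms.
∑_{k=1}^{61} k² = 61×62×123/6 = 77531
∑_{k=1}^{21} k² = 21×22×43/6 = 3311
∑_{k=22}^{61} k² = 77531 - 3311 = 74220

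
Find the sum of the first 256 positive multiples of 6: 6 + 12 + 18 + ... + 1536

Factor out 6: = 6(1 + 2 + ... + 256) = 6 × n(n+1)/2
= 6 × 256×257/2
= 6 × 32896
= 197376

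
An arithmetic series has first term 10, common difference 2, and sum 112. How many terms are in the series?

Using S = n/2 × [2a + (n-1)d]
112 = n/2 × [2(10) + (n-1)(2)]
112 = n/2 × [20 + 2n - 2]
224 = n × [18 + 2n]
2n² + (18)n - 224 = 0
Discriminant: Δ = (18)² - 4(2)(-224) = 324 + 1792 = 2116
√Δ = 46
n = [-(18) + √Δ] / (2·2) = (-18 + 46) / 4 = 28 / 4 = 7
(The negative root is discarded since n must be a positive integer.)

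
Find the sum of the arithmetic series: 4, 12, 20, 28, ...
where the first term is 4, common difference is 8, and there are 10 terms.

Sₙ = n/2 × (first + last)
Last term = a + (n-1)d = 4 + (10-1)×8 = 76
S_10 = 10/2 × (4 + 76)
S_10 = 10/2 × 80 = 400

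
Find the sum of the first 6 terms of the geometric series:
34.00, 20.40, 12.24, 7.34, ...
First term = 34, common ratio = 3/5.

Sₙ = a(1 - rⁿ) / (1 - r)
S_6 = 34(1 - (3/5)^6) / (1 - (3/5))
S_6 = 34(1 - (729/15625)) / (2/5)
S_6 = 253232/3125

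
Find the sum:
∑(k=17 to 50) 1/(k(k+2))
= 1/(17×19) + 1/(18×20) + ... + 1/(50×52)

Partial fractions: 1/(k(k+2)) = (1/2)[1/k - 1/(k+2)]
Telescoping leaves the first two and last two terms:
= (1/2)[1/17 + 1/18 - 1/51 - 1/52]
= 601/15912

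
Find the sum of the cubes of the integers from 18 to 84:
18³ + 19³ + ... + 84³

Use ∑_{k=1}^{n} k³ = [n(n+1)/2]², then subtract the first 17 terms.
∑_{k=1}^{84} k³ = [84×85/2]² = 3570² = 12744900
∑_{k=1}^{17} k³ = [17×18/2]² = 153² = 23409
∑_{k=18}^{84} k³ = 12744900 - 23409 = 12721491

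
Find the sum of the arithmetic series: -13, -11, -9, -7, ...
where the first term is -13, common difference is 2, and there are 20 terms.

Sₙ = n/2 × (first + last)
Last term = a + (n-1)d = -13 + (20-1)×2 = 25
S_20 = 20/2 × (-13 + 25)
S_20 = 20/2 × 12 = 120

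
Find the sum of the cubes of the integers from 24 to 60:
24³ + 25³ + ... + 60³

Use ∑_{k=1}^{n} k³ = [n(n+1)/2]², then subtract the first 23 terms.
∑_{k=1}^{60} k³ = [60×61/2]² = 1830² = 3348900
∑_{k=1}^{23} k³ = [23×24/2]² = 276² = 76176
∑_{k=24}^{60} k³ = 3348900 - 76176 = 3272724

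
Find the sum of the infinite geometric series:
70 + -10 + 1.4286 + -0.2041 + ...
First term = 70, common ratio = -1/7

For |r| < 1, S = a / (1 - r)
S = 70 / (1 - (-1/7))
S = 70 / (8/7)
S = 245/4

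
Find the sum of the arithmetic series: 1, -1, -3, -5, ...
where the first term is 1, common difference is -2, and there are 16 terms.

Sₙ = n/2 × (first + last)
Last term = a + (n-1)d = 1 + (16-1)×(-2) = -29
S_16 = 16/2 × (1 + (-29))
S_16 = 16/2 × (-28) = -224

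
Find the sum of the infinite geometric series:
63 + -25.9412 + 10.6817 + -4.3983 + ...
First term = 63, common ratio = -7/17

For |r| < 1, S = a / (1 - r)
S = 63 / (1 - (-7/17))
S = 63 / (24/17)
S = 357/8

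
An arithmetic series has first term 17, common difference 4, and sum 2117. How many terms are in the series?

Using S = n/2 × [2a + (n-1)d]
2117 = n/2 × [2(17) + (n-1)(4)]
2117 = n/2 × [34 + 4n - 4]
4234 = n × [30 + 4n]
4n² + (30)n - 4234 = 0
Discriminant: Δ = (30)² - 4(4)(-4234) = 900 + 67744 = 68644
√Δ = 262
n = [-(30) + √Δ] / (2·4) = (-30 + 262) / 8 = 232 / 8 = 29
(The negative root is discarded since n must be a positive integer.)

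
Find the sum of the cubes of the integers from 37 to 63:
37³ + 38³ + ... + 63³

Use ∑_{k=1}^{n} k³ = [n(n+1)/2]², then subtract the first 36 terms.
∑_{k=1}^{63} k³ = [63×64/2]² = 2016² = 4064256
∑_{k=1}^{36} k³ = [36×37/2]² = 666² = 443556
∑_{k=37}^{63} k³ = 4064256 - 443556 = 3620700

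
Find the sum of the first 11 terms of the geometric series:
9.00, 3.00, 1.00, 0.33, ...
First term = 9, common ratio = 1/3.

Sₙ = a(1 - rⁿ) / (1 - r)
S_11 = 9(1 - (1/3)^11) / (1 - (1/3))
S_11 = 9(1 - (1/177147)) / (2/3)
S_11 = 88573/6561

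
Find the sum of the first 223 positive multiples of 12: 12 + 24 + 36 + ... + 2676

Factor out 12: = 12(1 + 2 + ... + 223) = 12 × n(n+1)/2
= 12 × 223×224/2
= 12 × 24976
= 299712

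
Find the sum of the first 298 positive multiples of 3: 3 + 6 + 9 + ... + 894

Factor out 3: = 3(1 + 2 + ... + 298) = 3 × n(n+1)/2
= 3 × 298×299/2
= 3 × 44551
= 133653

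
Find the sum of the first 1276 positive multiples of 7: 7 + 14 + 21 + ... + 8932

Factor out 7: = 7(1 + 2 + ... + 1276) = 7 × n(n+1)/2
= 7 × 1276×1277/2
= 7 × 814726
= 5703082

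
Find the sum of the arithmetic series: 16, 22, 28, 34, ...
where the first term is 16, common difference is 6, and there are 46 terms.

Sₙ = n/2 × (first + last)
Last term = a + (n-1)d = 16 + (46-1)×6 = 286
S_46 = 46/2 × (16 + 286)
S_46 = 46/2 × 302 = 6946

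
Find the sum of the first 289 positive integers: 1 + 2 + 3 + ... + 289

Formula: ∑k = n(n+1)/2
= 289×290/2
= 83810/2
= 41905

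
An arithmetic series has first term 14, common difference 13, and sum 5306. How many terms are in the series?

Using S = n/2 × [2a + (n-1)d]
5306 = n/2 × [2(14) + (n-1)(13)]
5306 = n/2 × [28 + 13n - 13]
10612 = n × [15 + 13n]
13n² + (15)n - 10612 = 0
Discriminant: Δ = (15)² - 4(13)(-10612) = 225 + 551824 = 552049
√Δ = 743
n = [-(15) + √Δ] / (2·13) = (-15 + 743) / 26 = 728 / 26 = 28
(The negative root is discarded since n must be a positive integer.)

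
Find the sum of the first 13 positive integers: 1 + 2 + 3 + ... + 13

Formula: ∑k = n(n+1)/2
= 13×14/2
= 182/2
= 91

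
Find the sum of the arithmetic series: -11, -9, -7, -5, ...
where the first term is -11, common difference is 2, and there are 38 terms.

Sₙ = n/2 × (first + last)
Last term = a + (n-1)d = -11 + (38-1)×2 = 63
S_38 = 38/2 × (-11 + 63)
S_38 = 38/2 × 52 = 988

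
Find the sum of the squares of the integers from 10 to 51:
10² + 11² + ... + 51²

Use ∑_{k=1}^{n} k² = n(n+1)(2n+1)/6, then subtract the first 9 terms.
∑_{k=1}^{51} k² = 51×52×103/6 = 45526
∑_{k=1}^{9} k² = 9×10×19/6 = 285
∑_{k=10}^{51} k² = 45526 - 285 = 45241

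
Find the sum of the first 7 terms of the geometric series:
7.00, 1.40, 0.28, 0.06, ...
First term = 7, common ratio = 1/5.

Sₙ = a(1 - rⁿ) / (1 - r)
S_7 = 7(1 - (1/5)^7) / (1 - (1/5))
S_7 = 7(1 - (1/78125)) / (4/5)
S_7 = 136717/15625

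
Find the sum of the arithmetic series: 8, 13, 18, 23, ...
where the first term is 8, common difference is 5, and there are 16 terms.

Sₙ = n/2 × (first + last)
Last term = a + (n-1)d = 8 + (16-1)×5 = 83
S_16 = 16/2 × (8 + 83)
S_16 = 16/2 × 91 = 728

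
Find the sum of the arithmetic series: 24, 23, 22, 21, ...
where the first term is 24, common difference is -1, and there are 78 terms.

Sₙ = n/2 × (first + last)
Last term = a + (n-1)d = 24 + (78-1)×(-1) = -53
S_78 = 78/2 × (24 + (-53))
S_78 = 78/2 × (-29) = -1131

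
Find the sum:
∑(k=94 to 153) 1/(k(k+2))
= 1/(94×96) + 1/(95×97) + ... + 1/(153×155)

Partial fractions: 1/(k(k+2)) = (1/2)[1/k - 1/(k+2)]
Telescoping leaves the first two and last two terms:
= (1/2)[1/94 + 1/95 - 1/154 - 1/155]
= 87603/21315910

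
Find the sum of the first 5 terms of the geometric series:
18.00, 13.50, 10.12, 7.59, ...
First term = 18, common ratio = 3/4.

Sₙ = a(1 - rⁿ) / (1 - r)
S_5 = 18(1 - (3/4)^5) / (1 - (3/4))
S_5 = 18(1 - (243/1024)) / (1/4)
S_5 = 7029/128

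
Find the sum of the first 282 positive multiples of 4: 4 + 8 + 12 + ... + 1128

Factor out 4: = 4(1 + 2 + ... + 282) = 4 × n(n+1)/2
= 4 × 282×283/2
= 4 × 39903
= 159612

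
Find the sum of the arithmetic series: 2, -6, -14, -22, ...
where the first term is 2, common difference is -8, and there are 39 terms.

Sₙ = n/2 × (first + last)
Last term = a + (n-1)d = 2 + (39-1)×(-8) = -302
S_39 = 39/2 × (2 + (-302))
S_39 = 39/2 × (-300) = -5850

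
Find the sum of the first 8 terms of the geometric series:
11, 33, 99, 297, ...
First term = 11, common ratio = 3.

Sₙ = a(1 - rⁿ) / (1 - r)
S_8 = 11(1 - 3^8) / (1 - 3)
S_8 = 11(1 - 6561) / (-2)
S_8 = 36080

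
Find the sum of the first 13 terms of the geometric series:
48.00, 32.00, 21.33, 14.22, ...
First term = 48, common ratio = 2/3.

Sₙ = a(1 - rⁿ) / (1 - r)
S_13 = 48(1 - (2/3)^13) / (1 - (2/3))
S_13 = 48(1 - (8192/1594323)) / (1/3)
S_13 = 25378096/177147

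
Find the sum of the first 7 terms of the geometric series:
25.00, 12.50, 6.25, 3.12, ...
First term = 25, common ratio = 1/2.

Sₙ = a(1 - rⁿ) / (1 - r)
S_7 = 25(1 - (1/2)^7) / (1 - (1/2))
S_7 = 25(1 - (1/128)) / (1/2)
S_7 = 3175/64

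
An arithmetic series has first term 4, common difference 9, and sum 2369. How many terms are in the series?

Using S = n/2 × [2a + (n-1)d]
2369 = n/2 × [2(4) + (n-1)(9)]
2369 = n/2 × [8 + 9n - 9]
4738 = n × [-1 + 9n]
9n² + (-1)n - 4738 = 0
Discriminant: Δ = (-1)² - 4(9)(-4738) = 1 + 170568 = 170569
√Δ = 413
n = [-(-1) + √Δ] / (2·9) = (1 + 413) / 18 = 414 / 18 = 23
(The negative root is discarded since n must be a positive integer.)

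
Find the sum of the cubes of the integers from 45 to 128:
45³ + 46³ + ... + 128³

Use ∑_{k=1}^{n} k³ = [n(n+1)/2]², then subtract the first 44 terms.
∑_{k=1}^{128} k³ = [128×129/2]² = 8256² = 68161536
∑_{k=1}^{44} k³ = [44×45/2]² = 990² = 980100
∑_{k=45}^{128} k³ = 68161536 - 980100 = 67181436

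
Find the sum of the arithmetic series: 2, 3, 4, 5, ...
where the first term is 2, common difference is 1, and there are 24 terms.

Sₙ = n/2 × (first + last)
Last term = a + (n-1)d = 2 + (24-1)×1 = 25
S_24 = 24/2 × (2 + 25)
S_24 = 24/2 × 27 = 324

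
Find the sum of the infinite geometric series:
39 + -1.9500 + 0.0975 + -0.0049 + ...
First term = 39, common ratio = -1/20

For |r| < 1, S = a / (1 - r)
S = 39 / (1 - (-1/20))
S = 39 / (21/20)
S = 260/7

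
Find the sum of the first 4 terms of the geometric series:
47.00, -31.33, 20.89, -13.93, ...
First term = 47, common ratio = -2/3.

Sₙ = a(1 - rⁿ) / (1 - r)
S_4 = 47(1 - (-2/3)^4) / (1 - (-2/3))
S_4 = 47(1 - (16/81)) / (5/3)
S_4 = 611/27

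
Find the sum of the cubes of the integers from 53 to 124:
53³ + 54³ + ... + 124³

Use ∑_{k=1}^{n} k³ = [n(n+1)/2]², then subtract the first 52 terms.
∑_{k=1}^{124} k³ = [124×125/2]² = 7750² = 60062500
∑_{k=1}^{52} k³ = [52×53/2]² = 1378² = 1898884
∑_{k=53}^{124} k³ = 60062500 - 1898884 = 58163616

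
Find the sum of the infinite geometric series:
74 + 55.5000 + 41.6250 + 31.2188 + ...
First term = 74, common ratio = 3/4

For |r| < 1, S = a / (1 - r)
S = 74 / (1 - (3/4))
S = 74 / (1/4)
S = 296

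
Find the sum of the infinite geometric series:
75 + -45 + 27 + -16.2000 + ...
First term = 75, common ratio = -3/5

For |r| < 1, S = a / (1 - r)
S = 75 / (1 - (-3/5))
S = 75 / (8/5)
S = 375/8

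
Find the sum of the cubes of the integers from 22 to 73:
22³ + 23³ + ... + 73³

Use ∑_{k=1}^{n} k³ = [n(n+1)/2]², then subtract the first 21 terms.
∑_{k=1}^{73} k³ = [73×74/2]² = 2701² = 7295401
∑_{k=1}^{21} k³ = [21×22/2]² = 231² = 53361
∑_{k=22}^{73} k³ = 7295401 - 53361 = 7242040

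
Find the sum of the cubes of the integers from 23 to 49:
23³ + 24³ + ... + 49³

Use ∑_{k=1}^{n} k³ = [n(n+1)/2]², then subtract the first 22 terms.
∑_{k=1}^{49} k³ = [49×50/2]² = 1225² = 1500625
∑_{k=1}^{22} k³ = [22×23/2]² = 253² = 64009
∑_{k=23}^{49} k³ = 1500625 - 64009 = 1436616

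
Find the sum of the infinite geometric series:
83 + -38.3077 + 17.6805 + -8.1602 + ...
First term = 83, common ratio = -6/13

For |r| < 1, S = a / (1 - r)
S = 83 / (1 - (-6/13))
S = 83 / (19/13)
S = 1079/19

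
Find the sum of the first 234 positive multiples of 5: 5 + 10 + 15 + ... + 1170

Factor out 5: = 5(1 + 2 + ... + 234) = 5 × n(n+1)/2
= 5 × 234×235/2
= 5 × 27495
= 137475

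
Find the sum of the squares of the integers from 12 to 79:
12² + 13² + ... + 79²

Use ∑_{k=1}^{n} k² = n(n+1)(2n+1)/6, then subtract the first 11 terms.
∑_{k=1}^{79} k² = 79×80×159/6 = 167480
∑_{k=1}^{11} k² = 11×12×23/6 = 506
∑_{k=12}^{79} k² = 167480 - 506 = 166974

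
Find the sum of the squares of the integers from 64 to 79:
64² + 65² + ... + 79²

Use ∑_{k=1}^{n} k² = n(n+1)(2n+1)/6, then subtract the first 63 terms.
∑_{k=1}^{79} k² = 79×80×159/6 = 167480
∑_{k=1}^{63} k² = 63×64×127/6 = 85344
∑_{k=64}^{79} k² = 167480 - 85344 = 82136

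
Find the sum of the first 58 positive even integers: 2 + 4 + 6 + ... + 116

Sum of first n even numbers = n(n+1)
= 58×59
= 3422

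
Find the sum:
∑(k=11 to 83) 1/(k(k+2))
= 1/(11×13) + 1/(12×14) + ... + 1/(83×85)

Partial fractions: 1/(k(k+2)) = (1/2)[1/k - 1/(k+2)]
Telescoping leaves the first two and last two terms:
= (1/2)[1/11 + 1/12 - 1/84 - 1/85]
= 1971/26180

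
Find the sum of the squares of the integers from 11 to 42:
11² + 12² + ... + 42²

Use ∑_{k=1}^{n} k² = n(n+1)(2n+1)/6, then subtract the first 10 terms.
∑_{k=1}^{42} k² = 42×43×85/6 = 25585
∑_{k=1}^{10} k² = 10×11×21/6 = 385
∑_{k=11}^{42} k² = 25585 - 385 = 25200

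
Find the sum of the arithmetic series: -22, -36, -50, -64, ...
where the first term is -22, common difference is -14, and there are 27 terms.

Sₙ = n/2 × (first + last)
Last term = a + (n-1)d = -22 + (27-1)×(-14) = -386
S_27 = 27/2 × (-22 + (-386))
S_27 = 27/2 × (-408) = -5508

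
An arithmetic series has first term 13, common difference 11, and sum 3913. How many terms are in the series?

Using S = n/2 × [2a + (n-1)d]
3913 = n/2 × [2(13) + (n-1)(11)]
3913 = n/2 × [26 + 11n - 11]
7826 = n × [15 + 11n]
11n² + (15)n - 7826 = 0
Discriminant: Δ = (15)² - 4(11)(-7826) = 225 + 344344 = 344569
√Δ = 587
n = [-(15) + √Δ] / (2·11) = (-15 + 587) / 22 = 572 / 22 = 26
(The negative root is discarded since n must be a positive integer.)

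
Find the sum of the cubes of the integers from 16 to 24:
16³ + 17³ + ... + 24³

Use ∑_{k=1}^{n} k³ = [n(n+1)/2]², then subtract the first 15 terms.
∑_{k=1}^{24} k³ = [24×25/2]² = 300² = 90000
∑_{k=1}^{15} k³ = [15×16/2]² = 120² = 14400
∑_{k=16}^{24} k³ = 90000 - 14400 = 75600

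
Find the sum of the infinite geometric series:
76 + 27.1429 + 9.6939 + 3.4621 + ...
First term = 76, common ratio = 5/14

For |r| < 1, S = a / (1 - r)
S = 76 / (1 - (5/14))
S = 76 / (9/14)
S = 1064/9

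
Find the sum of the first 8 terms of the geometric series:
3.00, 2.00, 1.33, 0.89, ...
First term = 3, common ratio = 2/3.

Sₙ = a(1 - rⁿ) / (1 - r)
S_8 = 3(1 - (2/3)^8) / (1 - (2/3))
S_8 = 3(1 - (256/6561)) / (1/3)
S_8 = 6305/729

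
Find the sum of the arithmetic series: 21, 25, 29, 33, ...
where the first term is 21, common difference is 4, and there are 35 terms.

Sₙ = n/2 × (first + last)
Last term = a + (n-1)d = 21 + (35-1)×4 = 157
S_35 = 35/2 × (21 + 157)
S_35 = 35/2 × 178 = 3115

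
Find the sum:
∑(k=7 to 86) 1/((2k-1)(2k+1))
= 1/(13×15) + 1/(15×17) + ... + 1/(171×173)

Partial fractions: 1/((2k-1)(2k+1)) = (1/2)[1/(2k-1) - 1/(2k+1)]
The series telescopes:
= (1/2)[1/13 - 1/173]
= 80/2249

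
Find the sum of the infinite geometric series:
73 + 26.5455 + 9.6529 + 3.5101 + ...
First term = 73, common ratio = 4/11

For |r| < 1, S = a / (1 - r)
S = 73 / (1 - (4/11))
S = 73 / (7/11)
S = 803/7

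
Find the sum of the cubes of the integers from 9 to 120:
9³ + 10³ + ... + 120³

Use ∑_{k=1}^{n} k³ = [n(n+1)/2]², then subtract the first 8 terms.
∑_{k=1}^{120} k³ = [120×121/2]² = 7260² = 52707600
∑_{k=1}^{8} k³ = [8×9/2]² = 36² = 1296
∑_{k=9}^{120} k³ = 52707600 - 1296 = 52706304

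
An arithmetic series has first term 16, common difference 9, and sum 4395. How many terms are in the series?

Using S = n/2 × [2a + (n-1)d]
4395 = n/2 × [2(16) + (n-1)(9)]
4395 = n/2 × [32 + 9n - 9]
8790 = n × [23 + 9n]
9n² + (23)n - 8790 = 0
Discriminant: Δ = (23)² - 4(9)(-8790) = 529 + 316440 = 316969
√Δ = 563
n = [-(23) + √Δ] / (2·9) = (-23 + 563) / 18 = 540 / 18 = 30
(The negative root is discarded since n must be a positive integer.)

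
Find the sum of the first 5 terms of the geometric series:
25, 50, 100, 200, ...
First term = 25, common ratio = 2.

Sₙ = a(1 - rⁿ) / (1 - r)
S_5 = 25(1 - 2^5) / (1 - 2)
S_5 = 25(1 - 32) / (-1)
S_5 = 775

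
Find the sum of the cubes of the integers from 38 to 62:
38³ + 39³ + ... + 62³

Use ∑_{k=1}^{n} k³ = [n(n+1)/2]², then subtract the first 37 terms.
∑_{k=1}^{62} k³ = [62×63/2]² = 1953² = 3814209
∑_{k=1}^{37} k³ = [37×38/2]² = 703² = 494209
∑_{k=38}^{62} k³ = 3814209 - 494209 = 3320000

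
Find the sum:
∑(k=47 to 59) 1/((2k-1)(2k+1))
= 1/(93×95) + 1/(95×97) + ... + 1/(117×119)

Partial fractions: 1/((2k-1)(2k+1)) = (1/2)[1/(2k-1) - 1/(2k+1)]
The series telescopes:
= (1/2)[1/93 - 1/119]
= 13/11067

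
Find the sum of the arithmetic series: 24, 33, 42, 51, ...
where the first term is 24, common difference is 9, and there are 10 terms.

Sₙ = n/2 × (first + last)
Last term = a + (n-1)d = 24 + (10-1)×9 = 105
S_10 = 10/2 × (24 + 105)
S_10 = 10/2 × 129 = 645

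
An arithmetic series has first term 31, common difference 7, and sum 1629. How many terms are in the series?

Using S = n/2 × [2a + (n-1)d]
1629 = n/2 × [2(31) + (n-1)(7)]
1629 = n/2 × [62 + 7n - 7]
3258 = n × [55 + 7n]
7n² + (55)n - 3258 = 0
Discriminant: Δ = (55)² - 4(7)(-3258) = 3025 + 91224 = 94249
√Δ = 307
n = [-(55) + √Δ] / (2·7) = (-55 + 307) / 14 = 252 / 14 = 18
(The negative root is discarded since n must be a positive integer.)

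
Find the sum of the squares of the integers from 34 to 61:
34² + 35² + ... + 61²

Use ∑_{k=1}^{n} k² = n(n+1)(2n+1)/6, then subtract the first 33 terms.
∑_{k=1}^{61} k² = 61×62×123/6 = 77531
∑_{k=1}^{33} k² = 33×34×67/6 = 12529
∑_{k=34}^{61} k² = 77531 - 12529 = 65002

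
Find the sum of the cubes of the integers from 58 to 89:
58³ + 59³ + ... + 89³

Use ∑_{k=1}^{n} k³ = [n(n+1)/2]², then subtract the first 57 terms.
∑_{k=1}^{89} k³ = [89×90/2]² = 4005² = 16040025
∑_{k=1}^{57} k³ = [57×58/2]² = 1653² = 2732409
∑_{k=58}^{89} k³ = 16040025 - 2732409 = 13307616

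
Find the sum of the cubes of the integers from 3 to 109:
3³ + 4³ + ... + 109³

Use ∑_{k=1}^{n} k³ = [n(n+1)/2]², then subtract the first 2 terms.
∑_{k=1}^{109} k³ = [109×110/2]² = 5995² = 35940025
∑_{k=1}^{2} k³ = [2×3/2]² = 3² = 9
∑_{k=3}^{109} k³ = 35940025 - 9 = 35940016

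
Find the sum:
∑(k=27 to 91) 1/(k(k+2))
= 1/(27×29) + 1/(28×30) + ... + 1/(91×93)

Partial fractions: 1/(k(k+2)) = (1/2)[1/k - 1/(k+2)]
Telescoping leaves the first two and last two terms:
= (1/2)[1/27 + 1/28 - 1/92 - 1/93]
= 3445/134757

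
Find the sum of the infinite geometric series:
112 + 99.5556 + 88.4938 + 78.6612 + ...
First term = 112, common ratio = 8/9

For |r| < 1, S = a / (1 - r)
S = 112 / (1 - (8/9))
S = 112 / (1/9)
S = 1008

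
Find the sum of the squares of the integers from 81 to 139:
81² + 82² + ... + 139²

Use ∑_{k=1}^{n} k² = n(n+1)(2n+1)/6, then subtract the first 80 terms.
∑_{k=1}^{139} k² = 139×140×279/6 = 904890
∑_{k=1}^{80} k² = 80×81×161/6 = 173880
∑_{k=81}^{139} k² = 904890 - 173880 = 731010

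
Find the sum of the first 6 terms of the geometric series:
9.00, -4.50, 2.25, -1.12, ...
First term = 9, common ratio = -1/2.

Sₙ = a(1 - rⁿ) / (1 - r)
S_6 = 9(1 - (-1/2)^6) / (1 - (-1/2))
S_6 = 9(1 - (1/64)) / (3/2)
S_6 = 189/32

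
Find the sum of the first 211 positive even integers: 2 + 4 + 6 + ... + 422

Sum of first n even numbers = n(n+1)
= 211×212
= 44732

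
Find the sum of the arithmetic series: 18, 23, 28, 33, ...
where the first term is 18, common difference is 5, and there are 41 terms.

Sₙ = n/2 × (first + last)
Last term = a + (n-1)d = 18 + (41-1)×5 = 218
S_41 = 41/2 × (18 + 218)
S_41 = 41/2 × 236 = 4838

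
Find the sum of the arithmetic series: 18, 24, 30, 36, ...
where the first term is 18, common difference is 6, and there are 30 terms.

Sₙ = n/2 × (first + last)
Last term = a + (n-1)d = 18 + (30-1)×6 = 192
S_30 = 30/2 × (18 + 192)
S_30 = 30/2 × 210 = 3150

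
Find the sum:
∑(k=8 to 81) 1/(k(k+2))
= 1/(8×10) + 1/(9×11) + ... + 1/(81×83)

Partial fractions: 1/(k(k+2)) = (1/2)[1/k - 1/(k+2)]
Telescoping leaves the first two and last two terms:
= (1/2)[1/8 + 1/9 - 1/82 - 1/83]
= 51911/490032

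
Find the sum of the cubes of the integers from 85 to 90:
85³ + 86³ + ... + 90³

Use ∑_{k=1}^{n} k³ = [n(n+1)/2]², then subtract the first 84 terms.
∑_{k=1}^{90} k³ = [90×91/2]² = 4095² = 16769025
∑_{k=1}^{84} k³ = [84×85/2]² = 3570² = 12744900
∑_{k=85}^{90} k³ = 16769025 - 12744900 = 4024125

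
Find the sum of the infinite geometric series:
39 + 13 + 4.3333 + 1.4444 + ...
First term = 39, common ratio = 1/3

For |r| < 1, S = a / (1 - r)
S = 39 / (1 - (1/3))
S = 39 / (2/3)
S = 117/2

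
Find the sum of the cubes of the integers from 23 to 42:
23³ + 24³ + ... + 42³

Use ∑_{k=1}^{n} k³ = [n(n+1)/2]², then subtract the first 22 terms.
∑_{k=1}^{42} k³ = [42×43/2]² = 903² = 815409
∑_{k=1}^{22} k³ = [22×23/2]² = 253² = 64009
∑_{k=23}^{42} k³ = 815409 - 64009 = 751400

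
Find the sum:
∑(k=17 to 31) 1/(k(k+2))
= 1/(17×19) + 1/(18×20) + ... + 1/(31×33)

Partial fractions: 1/(k(k+2)) = (1/2)[1/k - 1/(k+2)]
Telescoping leaves the first two and last two terms:
= (1/2)[1/17 + 1/18 - 1/32 - 1/33]
= 2845/107712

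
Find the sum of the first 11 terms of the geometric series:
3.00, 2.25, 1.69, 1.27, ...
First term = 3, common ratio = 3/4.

Sₙ = a(1 - rⁿ) / (1 - r)
S_11 = 3(1 - (3/4)^11) / (1 - (3/4))
S_11 = 3(1 - (177147/4194304)) / (1/4)
S_11 = 12051471/1048576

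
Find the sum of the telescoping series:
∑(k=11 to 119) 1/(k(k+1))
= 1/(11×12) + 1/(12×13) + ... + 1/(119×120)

Partial fractions: 1/(k(k+1)) = 1/k - 1/(k+1)
The series telescopes:
= (1/11 - 1/12) + (1/12 - 1/13) + ... + (1/119 - 1/120)
= 1/11 - 1/120
= 109/1320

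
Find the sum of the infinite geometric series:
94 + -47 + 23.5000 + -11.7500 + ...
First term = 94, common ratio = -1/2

For |r| < 1, S = a / (1 - r)
S = 94 / (1 - (-1/2))
S = 94 / (3/2)
S = 188/3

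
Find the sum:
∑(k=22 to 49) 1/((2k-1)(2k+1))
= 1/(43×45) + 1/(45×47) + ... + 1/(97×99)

Partial fractions: 1/((2k-1)(2k+1)) = (1/2)[1/(2k-1) - 1/(2k+1)]
The series telescopes:
= (1/2)[1/43 - 1/99]
= 28/4257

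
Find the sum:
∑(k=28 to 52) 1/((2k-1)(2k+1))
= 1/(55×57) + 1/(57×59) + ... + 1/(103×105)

Partial fractions: 1/((2k-1)(2k+1)) = (1/2)[1/(2k-1) - 1/(2k+1)]
The series telescopes:
= (1/2)[1/55 - 1/105]
= 1/231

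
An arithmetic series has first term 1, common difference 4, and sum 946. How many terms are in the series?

Using S = n/2 × [2a + (n-1)d]
946 = n/2 × [2(1) + (n-1)(4)]
946 = n/2 × [2 + 4n - 4]
1892 = n × [-2 + 4n]
4n² + (-2)n - 1892 = 0
Discriminant: Δ = (-2)² - 4(4)(-1892) = 4 + 30272 = 30276
√Δ = 174
n = [-(-2) + √Δ] / (2·4) = (2 + 174) / 8 = 176 / 8 = 22
(The negative root is discarded since n must be a positive integer.)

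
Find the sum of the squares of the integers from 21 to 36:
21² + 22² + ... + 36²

Use ∑_{k=1}^{n} k² = n(n+1)(2n+1)/6, then subtract the first 20 terms.
∑_{k=1}^{36} k² = 36×37×73/6 = 16206
∑_{k=1}^{20} k² = 20×21×41/6 = 2870
∑_{k=21}^{36} k² = 16206 - 2870 = 13336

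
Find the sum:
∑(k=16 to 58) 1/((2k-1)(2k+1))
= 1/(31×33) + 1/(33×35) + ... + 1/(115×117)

Partial fractions: 1/((2k-1)(2k+1)) = (1/2)[1/(2k-1) - 1/(2k+1)]
The series telescopes:
= (1/2)[1/31 - 1/117]
= 43/3627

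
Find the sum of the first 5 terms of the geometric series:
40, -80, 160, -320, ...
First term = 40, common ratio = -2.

Sₙ = a(1 - rⁿ) / (1 - r)
S_5 = 40(1 - (-2)^5) / (1 - (-2))
S_5 = 40(1 - (-32)) / (3)
S_5 = 440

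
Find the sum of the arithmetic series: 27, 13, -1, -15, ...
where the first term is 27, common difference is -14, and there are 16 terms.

Sₙ = n/2 × (first + last)
Last term = a + (n-1)d = 27 + (16-1)×(-14) = -183
S_16 = 16/2 × (27 + (-183))
S_16 = 16/2 × (-156) = -1248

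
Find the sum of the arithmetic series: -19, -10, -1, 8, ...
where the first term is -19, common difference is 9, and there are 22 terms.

Sₙ = n/2 × (first + last)
Last term = a + (n-1)d = -19 + (22-1)×9 = 170
S_22 = 22/2 × (-19 + 170)
S_22 = 22/2 × 151 = 1661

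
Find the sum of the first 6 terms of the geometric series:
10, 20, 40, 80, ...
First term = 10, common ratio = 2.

Sₙ = a(1 - rⁿ) / (1 - r)
S_6 = 10(1 - 2^6) / (1 - 2)
S_6 = 10(1 - 64) / (-1)
S_6 = 630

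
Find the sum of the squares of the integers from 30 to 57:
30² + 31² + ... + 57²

Use ∑_{k=1}^{n} k² = n(n+1)(2n+1)/6, then subtract the first 29 terms.
∑_{k=1}^{57} k² = 57×58×115/6 = 63365
∑_{k=1}^{29} k² = 29×30×59/6 = 8555
∑_{k=30}^{57} k² = 63365 - 8555 = 54810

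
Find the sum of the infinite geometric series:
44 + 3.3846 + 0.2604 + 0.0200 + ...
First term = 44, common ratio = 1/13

For |r| < 1, S = a / (1 - r)
S = 44 / (1 - (1/13))
S = 44 / (12/13)
S = 143/3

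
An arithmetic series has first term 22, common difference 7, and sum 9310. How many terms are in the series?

Using S = n/2 × [2a + (n-1)d]
9310 = n/2 × [2(22) + (n-1)(7)]
9310 = n/2 × [44 + 7n - 7]
18620 = n × [37 + 7n]
7n² + (37)n - 18620 = 0
Discriminant: Δ = (37)² - 4(7)(-18620) = 1369 + 521360 = 522729
√Δ = 723
n = [-(37) + √Δ] / (2·7) = (-37 + 723) / 14 = 686 / 14 = 49
(The negative root is discarded since n must be a positive integer.)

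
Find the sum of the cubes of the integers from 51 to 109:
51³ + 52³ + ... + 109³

Use ∑_{k=1}^{n} k³ = [n(n+1)/2]², then subtract the first 50 terms.
∑_{k=1}^{109} k³ = [109×110/2]² = 5995² = 35940025
∑_{k=1}^{50} k³ = [50×51/2]² = 1275² = 1625625
∑_{k=51}^{109} k³ = 35940025 - 1625625 = 34314400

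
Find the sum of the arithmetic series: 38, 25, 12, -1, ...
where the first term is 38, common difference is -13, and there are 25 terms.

Sₙ = n/2 × (first + last)
Last term = a + (n-1)d = 38 + (25-1)×(-13) = -274
S_25 = 25/2 × (38 + (-274))
S_25 = 25/2 × (-236) = -2950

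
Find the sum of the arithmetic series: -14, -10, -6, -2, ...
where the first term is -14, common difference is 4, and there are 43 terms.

Sₙ = n/2 × (first + last)
Last term = a + (n-1)d = -14 + (43-1)×4 = 154
S_43 = 43/2 × (-14 + 154)
S_43 = 43/2 × 140 = 3010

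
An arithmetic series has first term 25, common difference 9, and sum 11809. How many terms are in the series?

Using S = n/2 × [2a + (n-1)d]
11809 = n/2 × [2(25) + (n-1)(9)]
11809 = n/2 × [50 + 9n - 9]
23618 = n × [41 + 9n]
9n² + (41)n - 23618 = 0
Discriminant: Δ = (41)² - 4(9)(-23618) = 1681 + 850248 = 851929
√Δ = 923
n = [-(41) + √Δ] / (2·9) = (-41 + 923) / 18 = 882 / 18 = 49
(The negative root is discarded since n must be a positive integer.)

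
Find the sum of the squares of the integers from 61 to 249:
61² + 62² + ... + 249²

Use ∑_{k=1}^{n} k² = n(n+1)(2n+1)/6, then subtract the first 60 terms.
∑_{k=1}^{249} k² = 249×250×499/6 = 5177125
∑_{k=1}^{60} k² = 60×61×121/6 = 73810
∑_{k=61}^{249} k² = 5177125 - 73810 = 5103315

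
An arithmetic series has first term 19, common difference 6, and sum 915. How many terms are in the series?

Using S = n/2 × [2a + (n-1)d]
915 = n/2 × [2(19) + (n-1)(6)]
915 = n/2 × [38 + 6n - 6]
1830 = n × [32 + 6n]
6n² + (32)n - 1830 = 0
Discriminant: Δ = (32)² - 4(6)(-1830) = 1024 + 43920 = 44944
√Δ = 212
n = [-(32) + √Δ] / (2·6) = (-32 + 212) / 12 = 180 / 12 = 15
(The negative root is discarded since n must be a positive integer.)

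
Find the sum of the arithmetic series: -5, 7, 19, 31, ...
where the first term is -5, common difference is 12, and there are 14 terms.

Sₙ = n/2 × (first + last)
Last term = a + (n-1)d = -5 + (14-1)×12 = 151
S_14 = 14/2 × (-5 + 151)
S_14 = 14/2 × 146 = 1022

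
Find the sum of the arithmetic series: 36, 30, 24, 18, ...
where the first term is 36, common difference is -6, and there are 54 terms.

Sₙ = n/2 × (first + last)
Last term = a + (n-1)d = 36 + (54-1)×(-6) = -282
S_54 = 54/2 × (36 + (-282))
S_54 = 54/2 × (-246) = -6642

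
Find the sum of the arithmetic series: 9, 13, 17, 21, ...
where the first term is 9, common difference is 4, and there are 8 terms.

Sₙ = n/2 × (first + last)
Last term = a + (n-1)d = 9 + (8-1)×4 = 37
S_8 = 8/2 × (9 + 37)
S_8 = 8/2 × 46 = 184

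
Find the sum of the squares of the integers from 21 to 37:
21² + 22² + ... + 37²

Use ∑_{k=1}^{n} k² = n(n+1)(2n+1)/6, then subtract the first 20 terms.
∑_{k=1}^{37} k² = 37×38×75/6 = 17575
∑_{k=1}^{20} k² = 20×21×41/6 = 2870
∑_{k=21}^{37} k² = 17575 - 2870 = 14705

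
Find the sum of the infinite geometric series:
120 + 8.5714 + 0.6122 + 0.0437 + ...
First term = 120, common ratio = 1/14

For |r| < 1, S = a / (1 - r)
S = 120 / (1 - (1/14))
S = 120 / (13/14)
S = 1680/13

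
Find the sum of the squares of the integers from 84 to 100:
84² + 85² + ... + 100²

Use ∑_{k=1}^{n} k² = n(n+1)(2n+1)/6, then subtract the first 83 terms.
∑_{k=1}^{100} k² = 100×101×201/6 = 338350
∑_{k=1}^{83} k² = 83×84×167/6 = 194054
∑_{k=84}^{100} k² = 338350 - 194054 = 144296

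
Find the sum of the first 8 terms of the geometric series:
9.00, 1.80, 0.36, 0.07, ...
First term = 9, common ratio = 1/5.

Sₙ = a(1 - rⁿ) / (1 - r)
S_8 = 9(1 - (1/5)^8) / (1 - (1/5))
S_8 = 9(1 - (1/390625)) / (4/5)
S_8 = 878904/78125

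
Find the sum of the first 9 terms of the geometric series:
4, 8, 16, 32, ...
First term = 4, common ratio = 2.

Sₙ = a(1 - rⁿ) / (1 - r)
S_9 = 4(1 - 2^9) / (1 - 2)
S_9 = 4(1 - 512) / (-1)
S_9 = 2044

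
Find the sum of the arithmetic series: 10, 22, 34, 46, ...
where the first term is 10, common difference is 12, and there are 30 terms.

Sₙ = n/2 × (first + last)
Last term = a + (n-1)d = 10 + (30-1)×12 = 358
S_30 = 30/2 × (10 + 358)
S_30 = 30/2 × 368 = 5520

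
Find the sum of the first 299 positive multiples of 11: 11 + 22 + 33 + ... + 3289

Factor out 11: = 11(1 + 2 + ... + 299) = 11 × n(n+1)/2
= 11 × 299×300/2
= 11 × 44850
= 493350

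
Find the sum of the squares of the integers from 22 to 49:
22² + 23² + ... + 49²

Use ∑_{k=1}^{n} k² = n(n+1)(2n+1)/6, then subtract the first 21 terms.
∑_{k=1}^{49} k² = 49×50×99/6 = 40425
∑_{k=1}^{21} k² = 21×22×43/6 = 3311
∑_{k=22}^{49} k² = 40425 - 3311 = 37114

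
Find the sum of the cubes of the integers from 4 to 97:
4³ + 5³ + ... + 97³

Use ∑_{k=1}^{n} k³ = [n(n+1)/2]², then subtract the first 3 terms.
∑_{k=1}^{97} k³ = [97×98/2]² = 4753² = 22591009
∑_{k=1}^{3} k³ = [3×4/2]² = 6² = 36
∑_{k=4}^{97} k³ = 22591009 - 36 = 22590973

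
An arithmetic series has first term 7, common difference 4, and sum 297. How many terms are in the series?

Using S = n/2 × [2a + (n-1)d]
297 = n/2 × [2(7) + (n-1)(4)]
297 = n/2 × [14 + 4n - 4]
594 = n × [10 + 4n]
4n² + (10)n - 594 = 0
Discriminant: Δ = (10)² - 4(4)(-594) = 100 + 9504 = 9604
√Δ = 98
n = [-(10) + √Δ] / (2·4) = (-10 + 98) / 8 = 88 / 8 = 11
(The negative root is discarded since n must be a positive integer.)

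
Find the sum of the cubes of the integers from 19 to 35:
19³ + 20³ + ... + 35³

Use ∑_{k=1}^{n} k³ = [n(n+1)/2]², then subtract the first 18 terms.
∑_{k=1}^{35} k³ = [35×36/2]² = 630² = 396900
∑_{k=1}^{18} k³ = [18×19/2]² = 171² = 29241
∑_{k=19}^{35} k³ = 396900 - 29241 = 367659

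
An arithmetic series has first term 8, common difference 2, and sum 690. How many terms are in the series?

Using S = n/2 × [2a + (n-1)d]
690 = n/2 × [2(8) + (n-1)(2)]
690 = n/2 × [16 + 2n - 2]
1380 = n × [14 + 2n]
2n² + (14)n - 1380 = 0
Discriminant: Δ = (14)² - 4(2)(-1380) = 196 + 11040 = 11236
√Δ = 106
n = [-(14) + √Δ] / (2·2) = (-14 + 106) / 4 = 92 / 4 = 23
(The negative root is discarded since n must be a positive integer.)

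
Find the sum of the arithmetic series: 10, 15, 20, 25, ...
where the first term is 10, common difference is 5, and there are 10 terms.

Sₙ = n/2 × (first + last)
Last term = a + (n-1)d = 10 + (10-1)×5 = 55
S_10 = 10/2 × (10 + 55)
S_10 = 10/2 × 65 = 325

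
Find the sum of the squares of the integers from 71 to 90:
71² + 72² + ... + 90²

Use ∑_{k=1}^{n} k² = n(n+1)(2n+1)/6, then subtract the first 70 terms.
∑_{k=1}^{90} k² = 90×91×181/6 = 247065
∑_{k=1}^{70} k² = 70×71×141/6 = 116795
∑_{k=71}^{90} k² = 247065 - 116795 = 130270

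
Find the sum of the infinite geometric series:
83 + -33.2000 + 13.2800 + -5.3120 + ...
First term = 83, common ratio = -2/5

For |r| < 1, S = a / (1 - r)
S = 83 / (1 - (-2/5))
S = 83 / (7/5)
S = 415/7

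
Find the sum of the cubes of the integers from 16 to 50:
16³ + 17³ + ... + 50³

Use ∑_{k=1}^{n} k³ = [n(n+1)/2]², then subtract the first 15 terms.
∑_{k=1}^{50} k³ = [50×51/2]² = 1275² = 1625625
∑_{k=1}^{15} k³ = [15×16/2]² = 120² = 14400
∑_{k=16}^{50} k³ = 1625625 - 14400 = 1611225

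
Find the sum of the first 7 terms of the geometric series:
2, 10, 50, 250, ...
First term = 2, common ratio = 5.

Sₙ = a(1 - rⁿ) / (1 - r)
S_7 = 2(1 - 5^7) / (1 - 5)
S_7 = 2(1 - 78125) / (-4)
S_7 = 39062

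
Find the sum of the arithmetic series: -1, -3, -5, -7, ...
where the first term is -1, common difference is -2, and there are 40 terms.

Sₙ = n/2 × (first + last)
Last term = a + (n-1)d = -1 + (40-1)×(-2) = -79
S_40 = 40/2 × (-1 + (-79))
S_40 = 40/2 × (-80) = -1600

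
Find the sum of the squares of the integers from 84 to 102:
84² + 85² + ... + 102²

Use ∑_{k=1}^{n} k² = n(n+1)(2n+1)/6, then subtract the first 83 terms.
∑_{k=1}^{102} k² = 102×103×205/6 = 358955
∑_{k=1}^{83} k² = 83×84×167/6 = 194054
∑_{k=84}^{102} k² = 358955 - 194054 = 164901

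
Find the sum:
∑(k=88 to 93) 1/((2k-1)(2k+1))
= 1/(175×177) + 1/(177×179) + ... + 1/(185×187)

Partial fractions: 1/((2k-1)(2k+1)) = (1/2)[1/(2k-1) - 1/(2k+1)]
The series telescopes:
= (1/2)[1/175 - 1/187]
= 6/32725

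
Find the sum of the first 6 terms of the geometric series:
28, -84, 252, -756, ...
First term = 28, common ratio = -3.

Sₙ = a(1 - rⁿ) / (1 - r)
S_6 = 28(1 - (-3)^6) / (1 - (-3))
S_6 = 28(1 - 729) / (4)
S_6 = -5096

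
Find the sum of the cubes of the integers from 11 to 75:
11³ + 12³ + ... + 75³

Use ∑_{k=1}^{n} k³ = [n(n+1)/2]², then subtract the first 10 terms.
∑_{k=1}^{75} k³ = [75×76/2]² = 2850² = 8122500
∑_{k=1}^{10} k³ = [10×11/2]² = 55² = 3025
∑_{k=11}^{75} k³ = 8122500 - 3025 = 8119475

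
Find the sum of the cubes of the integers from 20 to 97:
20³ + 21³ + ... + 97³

Use ∑_{k=1}^{n} k³ = [n(n+1)/2]², then subtract the first 19 terms.
∑_{k=1}^{97} k³ = [97×98/2]² = 4753² = 22591009
∑_{k=1}^{19} k³ = [19×20/2]² = 190² = 36100
∑_{k=20}^{97} k³ = 22591009 - 36100 = 22554909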